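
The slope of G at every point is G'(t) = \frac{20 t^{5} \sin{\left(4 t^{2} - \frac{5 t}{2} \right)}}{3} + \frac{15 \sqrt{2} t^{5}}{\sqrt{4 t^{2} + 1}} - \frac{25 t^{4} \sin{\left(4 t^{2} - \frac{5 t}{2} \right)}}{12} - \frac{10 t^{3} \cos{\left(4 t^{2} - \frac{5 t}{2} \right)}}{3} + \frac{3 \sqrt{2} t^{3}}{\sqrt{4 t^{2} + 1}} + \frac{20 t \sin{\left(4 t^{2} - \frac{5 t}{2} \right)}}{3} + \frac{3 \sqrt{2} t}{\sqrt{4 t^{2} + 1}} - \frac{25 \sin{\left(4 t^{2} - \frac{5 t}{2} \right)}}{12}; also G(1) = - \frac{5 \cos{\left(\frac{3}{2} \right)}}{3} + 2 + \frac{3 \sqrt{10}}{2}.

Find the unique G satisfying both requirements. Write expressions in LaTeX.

Recognize the product-rule pattern: G'(t) = u'v + uv' with u = \frac{t^{4}}{2} + \frac{1}{2}, v = 3 \sqrt{2 t^{2} + \frac{1}{2}} - \frac{5 \cos{\left(4 t^{2} - \frac{5 t}{2} \right)}}{3}, so integration by parts undoes it.
A general antiderivative is \left(\frac{t^{4}}{2} + \frac{1}{2}\right) \left(3 \sqrt{2 t^{2} + \frac{1}{2}} - \frac{5 \cos{\left(4 t^{2} - \frac{5 t}{2} \right)}}{3}\right) + C.
The condition gives C = - \frac{5 \cos{\left(\frac{3}{2} \right)}}{3} + 2 + \frac{3 \sqrt{10}}{2} - (- \frac{5 \cos{\left(\frac{3}{2} \right)}}{3} + \frac{3 \sqrt{10}}{2}) = 2.
So G(t) = \frac{\left(t^{4} + 1\right) \left(9 \sqrt{2} \sqrt{4 t^{2} + 1} - 10 \cos{\left(4 t^{2} - \frac{5 t}{2} \right)}\right) + 24}{12}.
Check: d/dt[\frac{\left(t^{4} + 1\right) \left(9 \sqrt{2} \sqrt{4 t^{2} + 1} - 10 \cos{\left(4 t^{2} - \frac{5 t}{2} \right)}\right) + 24}{12}] = \frac{80 t^{5} \sqrt{4 t^{2} + 1} \sin{\left(4 t^{2} - \frac{5 t}{2} \right)} + 180 \sqrt{2} t^{5} - 25 t^{4} \sqrt{4 t^{2} + 1} \sin{\left(4 t^{2} - \frac{5 t}{2} \right)} - 40 t^{3} \sqrt{4 t^{2} + 1} \cos{\left(4 t^{2} - \frac{5 t}{2} \right)} + 36 \sqrt{2} t^{3} + 80 t \sqrt{4 t^{2} + 1} \sin{\left(4 t^{2} - \frac{5 t}{2} \right)} + 36 \sqrt{2} t - 25 \sqrt{4 t^{2} + 1} \sin{\left(4 t^{2} - \frac{5 t}{2} \right)}}{12 \sqrt{4 t^{2} + 1}}, which equals G'(t).

G(t) = \frac{\left(t^{4} + 1\right) \left(9 \sqrt{2} \sqrt{4 t^{2} + 1} - 10 \cos{\left(4 t^{2} - \frac{5 t}{2} \right)}\right) + 24}{12}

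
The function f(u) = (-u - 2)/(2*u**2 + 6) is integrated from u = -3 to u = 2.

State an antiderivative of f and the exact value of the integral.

An antiderivative F(u) passes only if d/du[F] lands on f(u) exactly.
F(u) = -log(u**2 + 3)/4 - sqrt(3)*atan(sqrt(3)*u/3)/3 is an antiderivative of f.
Check: d/du[-log(u**2 + 3)/4 - sqrt(3)*atan(sqrt(3)*u/3)/3] = (-u - 2)/(2*u**2 + 6) = f(u).
F(2) = -sqrt(3)*atan(2*sqrt(3)/3)/3 - log(7)/4; F(-3) = -log(12)/4 + sqrt(3)*pi/9.
Integral = F(2) - F(-3) = -sqrt(3)*pi/9 - sqrt(3)*atan(2*sqrt(3)/3)/3 - log(7)/4 + log(12)/4.

Antiderivative: F(u) = -log(u**2 + 3)/4 - sqrt(3)*atan(sqrt(3)*u/3)/3; value = -sqrt(3)*pi/9 - sqrt(3)*atan(2*sqrt(3)/3)/3 - log(7)/4 + log(12)/4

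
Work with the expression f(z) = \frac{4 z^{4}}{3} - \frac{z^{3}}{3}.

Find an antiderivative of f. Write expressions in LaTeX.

An antiderivative is F(z) = \frac{z^{4} \left(16 z - 5\right)}{60}.

Integrate term by term and add the pieces.
Check: d/dz[\frac{z^{4} \left(16 z - 5\right)}{60}] = \frac{4 z^{4}}{3} - \frac{z^{3}}{3} = f(z).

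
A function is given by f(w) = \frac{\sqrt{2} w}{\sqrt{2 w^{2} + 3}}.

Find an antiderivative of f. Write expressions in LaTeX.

f matches the chain-rule pattern g'(h)*h' with inner function h(w) = w^{2} + \frac{3}{2}; substituting u = h(w) collapses the integral.
Check: d/dw[\frac{\sqrt{2} \sqrt{2 w^{2} + 3}}{2}] = \frac{\sqrt{2} w}{\sqrt{2 w^{2} + 3}} = f(w).

An antiderivative is F(w) = \frac{\sqrt{2} \sqrt{2 w^{2} + 3}}{2}.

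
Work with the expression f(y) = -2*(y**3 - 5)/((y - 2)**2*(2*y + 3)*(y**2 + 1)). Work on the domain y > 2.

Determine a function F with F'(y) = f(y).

The denominator factors as (y - 2)**2*(2*y + 3)*(y**2 + 1); partial fractions split f into directly integrable pieces: 2*(47*y + 79)/(325*(y**2 + 1)) + 268/(637*(2*y + 3)) - 612/(1225*(y - 2)) - 6/(35*(y - 2)**2).
Check: d/dy[-612*log(y - 2)/1225 + 134*log(y + 3/2)/637 + 47*log(y**2 + 1)/325 + 158*atan(y)/325 + 6/(35*y - 70)] = (10 - 2*y**3)/(2*y**5 - 5*y**4 - 2*y**3 + 7*y**2 - 4*y + 12), which equals f(y).

An antiderivative is F(y) = -612*log(y - 2)/1225 + 134*log(y + 3/2)/637 + 47*log(y**2 + 1)/325 + 158*atan(y)/325 + 6/(35*y - 70).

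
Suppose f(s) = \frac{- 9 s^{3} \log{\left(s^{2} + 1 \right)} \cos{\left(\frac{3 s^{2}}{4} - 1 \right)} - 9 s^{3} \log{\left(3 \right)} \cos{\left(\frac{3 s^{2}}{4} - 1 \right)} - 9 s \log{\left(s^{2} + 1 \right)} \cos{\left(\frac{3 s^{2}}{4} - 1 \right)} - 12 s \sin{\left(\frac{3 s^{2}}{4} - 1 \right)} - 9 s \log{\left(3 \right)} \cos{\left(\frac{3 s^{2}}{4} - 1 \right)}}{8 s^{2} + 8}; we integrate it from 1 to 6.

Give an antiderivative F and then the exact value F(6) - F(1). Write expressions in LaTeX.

Recognize the product-rule pattern: f = u'v + uv' with u = - \frac{3 \log{\left(3 s^{2} + 3 \right)}}{4}, v = \sin{\left(\frac{3 s^{2}}{4} - 1 \right)}, so integration by parts undoes it.
F(s) = - \frac{3 \log{\left(3 s^{2} + 3 \right)} \sin{\left(\frac{3 s^{2}}{4} - 1 \right)}}{4} is an antiderivative of f.
Check: d/ds[- \frac{3 \log{\left(3 s^{2} + 3 \right)} \sin{\left(\frac{3 s^{2}}{4} - 1 \right)}}{4}] = \frac{- 9 s^{3} \log{\left(s^{2} + 1 \right)} \cos{\left(\frac{3 s^{2}}{4} - 1 \right)} - 9 s^{3} \log{\left(3 \right)} \cos{\left(\frac{3 s^{2}}{4} - 1 \right)} - 9 s \log{\left(s^{2} + 1 \right)} \cos{\left(\frac{3 s^{2}}{4} - 1 \right)} - 12 s \sin{\left(\frac{3 s^{2}}{4} - 1 \right)} - 9 s \log{\left(3 \right)} \cos{\left(\frac{3 s^{2}}{4} - 1 \right)}}{8 s^{2} + 8} = f(s).
F(6) = - \frac{3 \log{\left(111 \right)} \sin{\left(26 \right)}}{4}; F(1) = \frac{3 \log{\left(6 \right)} \sin{\left(\frac{1}{4} \right)}}{4}.
Integral = F(6) - F(1) = - \frac{3 \log{\left(111 \right)} \sin{\left(26 \right)}}{4} - \frac{3 \log{\left(6 \right)} \sin{\left(\frac{1}{4} \right)}}{4}.

Antiderivative: F(s) = - \frac{3 \log{\left(3 s^{2} + 3 \right)} \sin{\left(\frac{3 s^{2}}{4} - 1 \right)}}{4}; value = - \frac{3 \log{\left(111 \right)} \sin{\left(26 \right)}}{4} - \frac{3 \log{\left(6 \right)} \sin{\left(\frac{1}{4} \right)}}{4}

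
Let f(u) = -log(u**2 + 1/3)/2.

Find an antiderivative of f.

An antiderivative is F(u) = -u*log(u**2 + 1/3)/2 + u - sqrt(3)*atan(sqrt(3)*u)/3.

A candidate is checked by its d/du: the result must match f(u).
Check: d/du[-u*log(u**2 + 1/3)/2 + u - sqrt(3)*atan(sqrt(3)*u)/3] = -log(u**2 + 1/3)/2 = f(u).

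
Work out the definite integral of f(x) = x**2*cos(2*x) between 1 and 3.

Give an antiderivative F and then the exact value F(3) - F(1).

Antiderivative: F(x) = x**2*sin(2*x)/2 + x*cos(2*x)/2 - sin(2*x)/4; value = 17*sin(6)/4 - sin(2)/4 - cos(2)/2 + 3*cos(6)/2

Recover f(x) by differentiating a candidate F(x); any mismatch rules it out.
F(x) = x**2*sin(2*x)/2 + x*cos(2*x)/2 - sin(2*x)/4 is an antiderivative of f.
Check: d/dx[x**2*sin(2*x)/2 + x*cos(2*x)/2 - sin(2*x)/4] = x**2*cos(2*x) = f(x).
F(3) = 17*sin(6)/4 + 3*cos(6)/2; F(1) = cos(2)/2 + sin(2)/4.
Integral = F(3) - F(1) = 17*sin(6)/4 - sin(2)/4 - cos(2)/2 + 3*cos(6)/2.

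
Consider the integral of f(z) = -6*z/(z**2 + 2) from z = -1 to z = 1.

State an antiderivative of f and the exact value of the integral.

Antiderivative: F(z) = -3*log(z**2 + 2); value = 0

f matches the chain-rule pattern g'(h)*h' with inner function h(z) = 2*z**2 + 4; substituting u = h(z) collapses the integral.
F(z) = -3*log(z**2 + 2) is an antiderivative of f.
Check: d/dz[-3*log(z**2 + 2)] = -6*z/(z**2 + 2) = f(z).
F(1) = -3*log(3); F(-1) = -3*log(3).
Integral = F(1) - F(-1) = 0.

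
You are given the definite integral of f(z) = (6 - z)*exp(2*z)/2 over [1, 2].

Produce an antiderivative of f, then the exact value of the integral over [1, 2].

f has the shape u'v + uv' for u = 13/8 - z/4 and v = exp(2*z) — it is the derivative of the product u*v.
F(z) = (13 - 2*z)*exp(2*z)/8 is an antiderivative of f.
Check: d/dz[(13 - 2*z)*exp(2*z)/8] = -z*exp(2*z)/2 + 3*exp(2*z), which equals f(z).
F(2) = 9*exp(4)/8; F(1) = 11*exp(2)/8.
Integral = F(2) - F(1) = -11*exp(2)/8 + 9*exp(4)/8.

Antiderivative: F(z) = (13 - 2*z)*exp(2*z)/8; value = -11*exp(2)/8 + 9*exp(4)/8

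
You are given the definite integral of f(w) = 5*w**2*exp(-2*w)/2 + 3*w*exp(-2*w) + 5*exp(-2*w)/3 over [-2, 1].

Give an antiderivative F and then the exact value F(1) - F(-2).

f has the shape u'v + uv' for u = -5*w**2/4 - 11*w/4 - 53/24 and v = exp(-2*w) — it is the derivative of the product u*v.
F(w) = -5*w**2*exp(-2*w)/4 - 11*w*exp(-2*w)/4 - 53*exp(-2*w)/24 is an antiderivative of f.
Check: d/dw[-5*w**2*exp(-2*w)/4 - 11*w*exp(-2*w)/4 - 53*exp(-2*w)/24] = (15*w**2 + 18*w + 10)*exp(-2*w)/6, which equals f(w).
F(1) = -149*exp(-2)/24; F(-2) = -41*exp(4)/24.
Integral = F(1) - F(-2) = -149*exp(-2)/24 + 41*exp(4)/24.

Antiderivative: F(w) = -5*w**2*exp(-2*w)/4 - 11*w*exp(-2*w)/4 - 53*exp(-2*w)/24; value = -149*exp(-2)/24 + 41*exp(4)/24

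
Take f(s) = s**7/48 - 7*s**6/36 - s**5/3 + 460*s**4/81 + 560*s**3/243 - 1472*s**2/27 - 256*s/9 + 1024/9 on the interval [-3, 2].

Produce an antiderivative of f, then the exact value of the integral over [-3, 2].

Antiderivative: F(s) = 2*(s**2/4 - 2*s/3 - 4)**4/3; value = 7311535/31104

f matches the chain-rule pattern g'(h)*h' with inner function h(s) = s**2/4 - 2*s/3 - 4; substituting u = h(s) collapses the integral.
F(s) = 2*(s**2/4 - 2*s/3 - 4)**4/3 is an antiderivative of f.
Check: d/ds[2*(s**2/4 - 2*s/3 - 4)**4/3] = s**7/48 - 7*s**6/36 - s**5/3 + 460*s**4/81 + 560*s**3/243 - 1472*s**2/27 - 256*s/9 + 1024/9 = f(s).
F(2) = 57122/243; F(-3) = 1/384.
Integral = F(2) - F(-3) = 7311535/31104.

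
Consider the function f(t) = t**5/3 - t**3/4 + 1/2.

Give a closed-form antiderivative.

Integrate term by term and add the pieces.
Check: d/dt[t*(8*t**5 - 9*t**3 + 72)/144] = t**5/3 - t**3/4 + 1/2 = f(t).

An antiderivative is F(t) = t*(8*t**5 - 9*t**3 + 72)/144.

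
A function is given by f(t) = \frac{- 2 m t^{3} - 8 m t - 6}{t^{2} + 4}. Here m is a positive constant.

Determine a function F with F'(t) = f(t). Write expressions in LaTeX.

An antiderivative is F(t) = - m t^{2} - 3 \operatorname{atan}{\left(\frac{t}{2} \right)}.

Recover f(t) by differentiating a candidate F(t); any mismatch rules it out.
Check: d/dt[- m t^{2} - 3 \operatorname{atan}{\left(\frac{t}{2} \right)}] = \frac{- 2 m t^{3} - 8 m t - 6}{t^{2} + 4} = f(t).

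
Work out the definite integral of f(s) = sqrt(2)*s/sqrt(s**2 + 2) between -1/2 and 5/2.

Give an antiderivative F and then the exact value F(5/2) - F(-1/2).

Antiderivative: F(s) = sqrt(2)*sqrt(s**2 + 2); value = -3*sqrt(2)/2 + sqrt(66)/2

f matches the chain-rule pattern g'(h)*h' with inner function h(s) = 2*s**2 + 4; substituting u = h(s) collapses the integral.
F(s) = sqrt(2)*sqrt(s**2 + 2) is an antiderivative of f.
Check: d/ds[sqrt(2)*sqrt(s**2 + 2)] = sqrt(2)*s/sqrt(s**2 + 2) = f(s).
F(5/2) = sqrt(66)/2; F(-1/2) = 3*sqrt(2)/2.
Integral = F(5/2) - F(-1/2) = -3*sqrt(2)/2 + sqrt(66)/2.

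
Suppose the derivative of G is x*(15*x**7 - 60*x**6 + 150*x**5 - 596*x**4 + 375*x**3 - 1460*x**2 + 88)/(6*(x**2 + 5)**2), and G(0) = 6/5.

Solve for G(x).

G(x) = (3*x**5*(x**2 + 5) - 15*x**4*(x**2 + 5) + 2*x**2*(x**2 + 5) + 6*x**2 + 36)/(6*(x**2 + 5))

Recover the given G'(x) by differentiating a candidate G(x); any mismatch rules it out.
A general antiderivative is x**5/2 - 5*x**4/2 + x**2/3 + 1 + 1/(2*(x**2/2 + 5/2)) + C.
The condition gives C = 6/5 - (6/5) = 0.
So G(x) = (3*x**5*(x**2 + 5) - 15*x**4*(x**2 + 5) + 2*x**2*(x**2 + 5) + 6*x**2 + 36)/(6*(x**2 + 5)).
Check: d/dx[(3*x**5*(x**2 + 5) - 15*x**4*(x**2 + 5) + 2*x**2*(x**2 + 5) + 6*x**2 + 36)/(6*(x**2 + 5))] = (15*x**8 - 60*x**7 + 150*x**6 - 596*x**5 + 375*x**4 - 1460*x**3 + 88*x)/(6*x**4 + 60*x**2 + 150), which equals G'(x).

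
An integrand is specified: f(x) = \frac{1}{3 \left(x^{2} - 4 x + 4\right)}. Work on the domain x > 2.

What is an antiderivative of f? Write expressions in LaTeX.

An antiderivative is F(x) = - \frac{1}{3 \left(x - 2\right)}.

An antiderivative F(x) passes only if d/dx[F] lands on f(x) exactly.
Check: d/dx[- \frac{1}{3 \left(x - 2\right)}] = \frac{1}{3 x^{2} - 12 x + 12}, which equals f(x).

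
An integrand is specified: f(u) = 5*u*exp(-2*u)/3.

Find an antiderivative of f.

f has the shape v'r + vr' for v = -5*u/6 - 5/12 and r = exp(-2*u) — it is the derivative of the product v*r.
Check: d/du[(-10*u - 5)*exp(-2*u)/12] = 5*u*exp(-2*u)/3 = f(u).

An antiderivative is F(u) = (-10*u - 5)*exp(-2*u)/12.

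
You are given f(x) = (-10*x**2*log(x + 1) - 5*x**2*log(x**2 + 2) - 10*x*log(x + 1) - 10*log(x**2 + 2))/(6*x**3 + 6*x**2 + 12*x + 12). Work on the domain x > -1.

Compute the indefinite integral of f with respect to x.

f has the shape u'v + uv' for u = -5*log(x + 1)/6 and v = log(x**2 + 2) — it is the derivative of the product u*v.
Check: d/dx[-5*log(x + 1)*log(x**2 + 2)/6] = (-10*x**2*log(x + 1) - 5*x**2*log(x**2 + 2) - 10*x*log(x + 1) - 10*log(x**2 + 2))/(6*x**3 + 6*x**2 + 12*x + 12) = f(x).

F(x) = -5*log(x + 1)*log(x**2 + 2)/6 + C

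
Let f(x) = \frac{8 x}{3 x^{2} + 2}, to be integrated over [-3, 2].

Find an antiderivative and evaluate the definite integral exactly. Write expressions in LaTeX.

The substitution u = \frac{x^{2}}{2} + \frac{1}{3} works: f is exactly (dF/du)*(du/dx) for that inner function.
F(x) = \frac{4 \log{\left(\frac{x^{2}}{2} + \frac{1}{3} \right)}}{3} is an antiderivative of f.
Check: d/dx[\frac{4 \log{\left(\frac{x^{2}}{2} + \frac{1}{3} \right)}}{3}] = \frac{8 x}{3 x^{2} + 2} = f(x).
F(2) = \frac{4 \log{\left(\frac{7}{3} \right)}}{3}; F(-3) = \frac{4 \log{\left(\frac{29}{6} \right)}}{3}.
Integral = F(2) - F(-3) = - \frac{4 \log{\left(\frac{29}{6} \right)}}{3} + \frac{4 \log{\left(\frac{7}{3} \right)}}{3}.

Antiderivative: F(x) = \frac{4 \log{\left(\frac{x^{2}}{2} + \frac{1}{3} \right)}}{3}; value = - \frac{4 \log{\left(\frac{29}{6} \right)}}{3} + \frac{4 \log{\left(\frac{7}{3} \right)}}{3}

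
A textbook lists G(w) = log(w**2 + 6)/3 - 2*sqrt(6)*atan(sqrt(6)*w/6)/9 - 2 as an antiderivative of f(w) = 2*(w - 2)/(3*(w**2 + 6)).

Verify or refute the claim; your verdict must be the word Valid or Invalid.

Valid - the claim checks out under differentiation.

d/dw[G] = (2*w - 4)/(3*w**2 + 18)
This equals f(w) exactly, so the claim holds.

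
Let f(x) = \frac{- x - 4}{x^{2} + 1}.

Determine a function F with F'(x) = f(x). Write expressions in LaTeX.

Differentiate the proposed F(x) back; it has to land on f(x) exactly.
Check: d/dx[- \frac{\log{\left(x^{2} + 1 \right)}}{2} - 4 \operatorname{atan}{\left(x \right)}] = \frac{- x - 4}{x^{2} + 1} = f(x).

An antiderivative is F(x) = - \frac{\log{\left(x^{2} + 1 \right)}}{2} - 4 \operatorname{atan}{\left(x \right)}.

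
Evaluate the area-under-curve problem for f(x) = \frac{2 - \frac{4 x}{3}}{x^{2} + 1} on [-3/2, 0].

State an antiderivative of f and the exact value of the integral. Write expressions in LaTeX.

Recover f(x) by differentiating a candidate F(x); any mismatch rules it out.
F(x) = - \frac{2 \log{\left(x^{2} + 1 \right)}}{3} + 2 \operatorname{atan}{\left(x \right)} is an antiderivative of f.
Check: d/dx[- \frac{2 \log{\left(x^{2} + 1 \right)}}{3} + 2 \operatorname{atan}{\left(x \right)}] = \frac{6 - 4 x}{3 x^{2} + 3}, which equals f(x).
F(0) = 0; F(-3/2) = - 2 \operatorname{atan}{\left(\frac{3}{2} \right)} - \frac{2 \log{\left(\frac{13}{4} \right)}}{3}.
Integral = F(0) - F(-3/2) = \frac{2 \log{\left(\frac{13}{4} \right)}}{3} + 2 \operatorname{atan}{\left(\frac{3}{2} \right)}.

Antiderivative: F(x) = - \frac{2 \log{\left(x^{2} + 1 \right)}}{3} + 2 \operatorname{atan}{\left(x \right)}; value = \frac{2 \log{\left(\frac{13}{4} \right)}}{3} + 2 \operatorname{atan}{\left(\frac{3}{2} \right)}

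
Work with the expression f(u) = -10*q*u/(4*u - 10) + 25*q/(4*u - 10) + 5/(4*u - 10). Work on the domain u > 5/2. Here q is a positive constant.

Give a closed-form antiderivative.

The integrand splits into summands that can be handled one at a time.
Check: d/du[-5*q*u/2 + 5*log(u - 5/2)/4] = (-10*q*u + 25*q + 5)/(4*u - 10), which equals f(u).

An antiderivative is F(u) = -5*q*u/2 + 5*log(u - 5/2)/4.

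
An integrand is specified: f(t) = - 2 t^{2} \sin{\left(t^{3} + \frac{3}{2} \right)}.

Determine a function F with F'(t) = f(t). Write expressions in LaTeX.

An antiderivative is F(t) = \frac{2 \cos{\left(t^{3} + \frac{3}{2} \right)}}{3}.

The substitution u = t^{3} + \frac{3}{2} works: f is exactly (dF/du)*(du/dt) for that inner function.
Check: d/dt[\frac{2 \cos{\left(t^{3} + \frac{3}{2} \right)}}{3}] = - 2 t^{2} \sin{\left(t^{3} + \frac{3}{2} \right)} = f(t).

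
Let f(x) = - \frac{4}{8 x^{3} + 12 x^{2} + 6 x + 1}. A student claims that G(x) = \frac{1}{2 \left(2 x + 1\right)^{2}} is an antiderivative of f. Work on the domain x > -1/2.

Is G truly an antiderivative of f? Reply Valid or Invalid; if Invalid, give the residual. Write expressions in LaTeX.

Invalid: d/dx[G] - f = \frac{2}{8 x^{3} + 12 x^{2} + 6 x + 1}, which is not 0.

d/dx[G] = - \frac{2}{8 x^{3} + 12 x^{2} + 6 x + 1}
d/dx[G] - f(x) = \frac{2}{8 x^{3} + 12 x^{2} + 6 x + 1} != 0.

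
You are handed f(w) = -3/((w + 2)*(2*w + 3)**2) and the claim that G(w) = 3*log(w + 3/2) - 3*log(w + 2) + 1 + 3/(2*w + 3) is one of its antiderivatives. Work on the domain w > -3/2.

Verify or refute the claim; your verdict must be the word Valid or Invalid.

d/dw[G] = -3/(4*w**3 + 20*w**2 + 33*w + 18)
This equals f(w) exactly, so the claim holds.

Valid. The derivative of G reproduces f.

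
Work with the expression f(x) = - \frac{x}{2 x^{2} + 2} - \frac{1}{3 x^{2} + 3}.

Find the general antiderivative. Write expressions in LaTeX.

Integrate term by term and add the pieces.
Check: d/dx[- \frac{\log{\left(x^{2} + 1 \right)}}{4} - \frac{\operatorname{atan}{\left(x \right)}}{3}] = \frac{- 3 x - 2}{6 x^{2} + 6}, which equals f(x).

F(x) = - \frac{\log{\left(x^{2} + 1 \right)}}{4} - \frac{\operatorname{atan}{\left(x \right)}}{3} + C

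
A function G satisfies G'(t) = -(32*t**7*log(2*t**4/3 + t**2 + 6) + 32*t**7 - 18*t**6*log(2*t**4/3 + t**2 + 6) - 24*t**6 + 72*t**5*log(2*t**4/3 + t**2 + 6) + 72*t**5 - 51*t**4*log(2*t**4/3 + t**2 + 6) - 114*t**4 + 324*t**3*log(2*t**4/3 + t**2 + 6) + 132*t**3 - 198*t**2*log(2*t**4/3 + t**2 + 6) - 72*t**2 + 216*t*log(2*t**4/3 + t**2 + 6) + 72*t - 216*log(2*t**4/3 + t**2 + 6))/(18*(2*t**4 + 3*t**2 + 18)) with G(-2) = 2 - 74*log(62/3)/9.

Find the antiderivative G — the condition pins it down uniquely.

G(t) = -2*(t**4/3 - t**3/4 + t**2/2 - t + 1)*log(2*t**4/3 + t**2 + 6)/3 + 2

Recognize the product-rule pattern: G'(t) = u'v + uv' with u = -2*t**4/9 + t**3/6 - t**2/3 + 2*t/3 - 2/3, v = log(2*t**4/3 + t**2 + 6), so integration by parts undoes it.
A general antiderivative is -2*(t**4/3 - t**3/4 + t**2/2 - t + 1)*log(2*t**4/3 + t**2 + 6)/3 + C.
The condition gives C = 2 - 74*log(62/3)/9 - (-74*log(62/3)/9) = 2.
So G(t) = -2*(t**4/3 - t**3/4 + t**2/2 - t + 1)*log(2*t**4/3 + t**2 + 6)/3 + 2.
Check: d/dt[-2*(t**4/3 - t**3/4 + t**2/2 - t + 1)*log(2*t**4/3 + t**2 + 6)/3 + 2] = (-32*t**7*log(2*t**4/3 + t**2 + 6) - 32*t**7 + 18*t**6*log(2*t**4/3 + t**2 + 6) + 24*t**6 - 72*t**5*log(2*t**4/3 + t**2 + 6) - 72*t**5 + 51*t**4*log(2*t**4/3 + t**2 + 6) + 114*t**4 - 324*t**3*log(2*t**4/3 + t**2 + 6) - 132*t**3 + 198*t**2*log(2*t**4/3 + t**2 + 6) + 72*t**2 - 216*t*log(2*t**4/3 + t**2 + 6) - 72*t + 216*log(2*t**4/3 + t**2 + 6))/(36*t**4 + 54*t**2 + 324), which equals G'(t).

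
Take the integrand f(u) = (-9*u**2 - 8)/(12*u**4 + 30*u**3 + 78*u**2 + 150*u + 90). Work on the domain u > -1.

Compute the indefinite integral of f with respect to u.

F(u) = -17*log(u + 1)/36 + 113*log(u + 3/2)/174 - 185*log(u**2 + 5)/2088 - 259*sqrt(5)*atan(sqrt(5)*u/5)/5220 + C

Factor the denominator (6*(u + 1)*(2*u + 3)*(u**2 + 5)) and decompose: f = -37*(5*u + 7)/(1044*(u**2 + 5)) + 113/(87*(2*u + 3)) - 17/(36*(u + 1)); each piece integrates to a log, atan, or power term.
Check: d/du[-17*log(u + 1)/36 + 113*log(u + 3/2)/174 - 185*log(u**2 + 5)/2088 - 259*sqrt(5)*atan(sqrt(5)*u/5)/5220] = (-9*u**2 - 8)/(12*u**4 + 30*u**3 + 78*u**2 + 150*u + 90) = f(u).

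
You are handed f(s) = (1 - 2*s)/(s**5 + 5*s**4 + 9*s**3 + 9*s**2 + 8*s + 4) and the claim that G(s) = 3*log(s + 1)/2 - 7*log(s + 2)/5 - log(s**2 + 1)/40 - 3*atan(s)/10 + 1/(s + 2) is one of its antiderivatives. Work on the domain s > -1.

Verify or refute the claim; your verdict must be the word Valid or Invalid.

d/ds[G] = (s**4 + 5*s**3 + 8*s**2 - 36*s + 20)/(20*s**5 + 100*s**4 + 180*s**3 + 180*s**2 + 160*s + 80)
d/ds[G] - f(s) = s/(20*s**2 + 20) != 0.

Invalid: d/ds[G] - f = s/(20*s**2 + 20), which is not 0.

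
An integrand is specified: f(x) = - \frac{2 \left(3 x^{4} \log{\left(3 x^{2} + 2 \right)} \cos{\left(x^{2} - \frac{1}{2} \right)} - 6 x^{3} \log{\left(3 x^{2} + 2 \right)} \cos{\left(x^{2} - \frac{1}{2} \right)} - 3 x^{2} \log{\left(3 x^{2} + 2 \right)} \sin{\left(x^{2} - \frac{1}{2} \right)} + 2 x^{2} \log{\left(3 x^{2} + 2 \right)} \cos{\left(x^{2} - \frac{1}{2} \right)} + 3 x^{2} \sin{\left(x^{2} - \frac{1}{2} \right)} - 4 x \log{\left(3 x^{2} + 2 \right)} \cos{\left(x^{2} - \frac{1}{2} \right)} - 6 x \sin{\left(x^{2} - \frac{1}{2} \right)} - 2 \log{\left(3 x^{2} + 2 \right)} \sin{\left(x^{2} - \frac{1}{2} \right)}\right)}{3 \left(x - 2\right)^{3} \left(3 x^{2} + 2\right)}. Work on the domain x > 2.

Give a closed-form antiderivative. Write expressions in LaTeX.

Whatever form F(x) takes, F'(x) = f(x) is non-negotiable.
Check: d/dx[- \frac{\log{\left(3 x^{2} + 2 \right)} \sin{\left(x^{2} - \frac{1}{2} \right)}}{3 \left(x - 2\right)^{2}}] = \frac{- 6 x^{4} \log{\left(3 x^{2} + 2 \right)} \cos{\left(x^{2} - \frac{1}{2} \right)} + 12 x^{3} \log{\left(3 x^{2} + 2 \right)} \cos{\left(x^{2} - \frac{1}{2} \right)} + 6 x^{2} \log{\left(3 x^{2} + 2 \right)} \sin{\left(x^{2} - \frac{1}{2} \right)} - 4 x^{2} \log{\left(3 x^{2} + 2 \right)} \cos{\left(x^{2} - \frac{1}{2} \right)} - 6 x^{2} \sin{\left(x^{2} - \frac{1}{2} \right)} + 8 x \log{\left(3 x^{2} + 2 \right)} \cos{\left(x^{2} - \frac{1}{2} \right)} + 12 x \sin{\left(x^{2} - \frac{1}{2} \right)} + 4 \log{\left(3 x^{2} + 2 \right)} \sin{\left(x^{2} - \frac{1}{2} \right)}}{9 x^{5} - 54 x^{4} + 114 x^{3} - 108 x^{2} + 72 x - 48}, which equals f(x).

An antiderivative is F(x) = - \frac{\log{\left(3 x^{2} + 2 \right)} \sin{\left(x^{2} - \frac{1}{2} \right)}}{3 \left(x - 2\right)^{2}}.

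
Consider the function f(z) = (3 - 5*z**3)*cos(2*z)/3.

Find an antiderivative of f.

An antiderivative is F(z) = -(20*z**3*sin(2*z) + 30*z**2*cos(2*z) - 30*z*sin(2*z) - 12*sin(2*z) - 15*cos(2*z))/24.

Whatever form F(z) takes, F'(z) = f(z) is non-negotiable.
Check: d/dz[-(20*z**3*sin(2*z) + 30*z**2*cos(2*z) - 30*z*sin(2*z) - 12*sin(2*z) - 15*cos(2*z))/24] = -5*z**3*cos(2*z)/3 + cos(2*z), which equals f(z).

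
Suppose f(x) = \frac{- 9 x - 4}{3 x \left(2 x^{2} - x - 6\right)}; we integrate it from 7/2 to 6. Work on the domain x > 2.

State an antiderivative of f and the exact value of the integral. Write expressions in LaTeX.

Antiderivative: F(x) = \frac{14 \log{\left(x \right)} - 33 \log{\left(x - 2 \right)} + 19 \log{\left(x + \frac{3}{2} \right)}}{63}; value = - \frac{11 \log{\left(4 \right)}}{21} - \frac{19 \log{\left(5 \right)}}{63} - \frac{2 \log{\left(\frac{7}{2} \right)}}{9} + \frac{11 \log{\left(\frac{3}{2} \right)}}{21} + \frac{2 \log{\left(6 \right)}}{9} + \frac{19 \log{\left(\frac{15}{2} \right)}}{63}

Factor the denominator (3 x \left(x - 2\right) \left(2 x + 3\right)) and decompose: f = \frac{38}{63 \left(2 x + 3\right)} - \frac{11}{21 \left(x - 2\right)} + \frac{2}{9 x}; each piece integrates to a log, atan, or power term.
F(x) = \frac{14 \log{\left(x \right)} - 33 \log{\left(x - 2 \right)} + 19 \log{\left(x + \frac{3}{2} \right)}}{63} is an antiderivative of f.
Check: d/dx[\frac{14 \log{\left(x \right)} - 33 \log{\left(x - 2 \right)} + 19 \log{\left(x + \frac{3}{2} \right)}}{63}] = \frac{- 9 x - 4}{6 x^{3} - 3 x^{2} - 18 x}, which equals f(x).
F(6) = - \frac{11 \log{\left(4 \right)}}{21} + \frac{2 \log{\left(6 \right)}}{9} + \frac{19 \log{\left(\frac{15}{2} \right)}}{63}; F(7/2) = - \frac{11 \log{\left(\frac{3}{2} \right)}}{21} + \frac{2 \log{\left(\frac{7}{2} \right)}}{9} + \frac{19 \log{\left(5 \right)}}{63}.
Integral = F(6) - F(7/2) = - \frac{11 \log{\left(4 \right)}}{21} - \frac{19 \log{\left(5 \right)}}{63} - \frac{2 \log{\left(\frac{7}{2} \right)}}{9} + \frac{11 \log{\left(\frac{3}{2} \right)}}{21} + \frac{2 \log{\left(6 \right)}}{9} + \frac{19 \log{\left(\frac{15}{2} \right)}}{63}.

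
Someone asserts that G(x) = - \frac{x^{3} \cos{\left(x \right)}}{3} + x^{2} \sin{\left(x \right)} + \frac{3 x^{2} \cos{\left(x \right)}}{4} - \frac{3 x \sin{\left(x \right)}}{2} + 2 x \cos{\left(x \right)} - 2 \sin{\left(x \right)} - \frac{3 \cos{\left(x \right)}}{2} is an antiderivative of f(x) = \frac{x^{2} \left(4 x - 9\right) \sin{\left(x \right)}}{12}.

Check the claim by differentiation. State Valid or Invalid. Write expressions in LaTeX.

d/dx[G] = \frac{x^{3} \sin{\left(x \right)}}{3} - \frac{3 x^{2} \sin{\left(x \right)}}{4}
This equals f(x) exactly, so the claim holds.

Valid - differentiating G returns exactly f.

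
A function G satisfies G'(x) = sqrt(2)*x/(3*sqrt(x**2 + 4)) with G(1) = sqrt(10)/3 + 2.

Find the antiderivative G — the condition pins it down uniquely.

G(x) = 2*sqrt(x**2/2 + 2)/3 + 2

G'(x) matches the chain-rule pattern g'(h)*h' with inner function h(x) = x**2/2 + 2; substituting u = h(x) collapses the integral.
A general antiderivative is 2*sqrt(x**2/2 + 2)/3 + C.
The condition gives C = sqrt(10)/3 + 2 - (sqrt(10)/3) = 2.
So G(x) = 2*sqrt(x**2/2 + 2)/3 + 2.
Check: d/dx[2*sqrt(x**2/2 + 2)/3 + 2] = sqrt(2)*x/(3*sqrt(x**2 + 4)) = G'(x).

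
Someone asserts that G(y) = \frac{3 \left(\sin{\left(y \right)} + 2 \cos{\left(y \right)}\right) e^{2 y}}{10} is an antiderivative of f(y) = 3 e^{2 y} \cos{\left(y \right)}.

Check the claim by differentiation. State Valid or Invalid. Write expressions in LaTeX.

d/dy[G] = \frac{3 e^{2 y} \cos{\left(y \right)}}{2}
d/dy[G] - f(y) = - \frac{3 e^{2 y} \cos{\left(y \right)}}{2} != 0.

Invalid: d/dy[G] - f = - \frac{3 e^{2 y} \cos{\left(y \right)}}{2}, which is not 0.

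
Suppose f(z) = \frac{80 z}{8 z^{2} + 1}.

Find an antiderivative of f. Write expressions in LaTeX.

f matches the chain-rule pattern g'(h)*h' with inner function h(z) = 4 z^{2} + \frac{1}{2}; substituting u = h(z) collapses the integral.
Check: d/dz[5 \log{\left(4 z^{2} + \frac{1}{2} \right)}] = \frac{80 z}{8 z^{2} + 1} = f(z).

An antiderivative is F(z) = 5 \log{\left(4 z^{2} + \frac{1}{2} \right)}.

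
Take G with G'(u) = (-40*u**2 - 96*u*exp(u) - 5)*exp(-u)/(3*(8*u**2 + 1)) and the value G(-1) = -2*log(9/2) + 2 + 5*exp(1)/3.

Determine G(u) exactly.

Differentiate the proposed G(u) back; it has to land on the given G'(u).
A general antiderivative is -2*log(4*u**2 + 1/2) + 5*exp(-u)/3 + C.
The condition gives C = -2*log(9/2) + 2 + 5*exp(1)/3 - (-2*log(9/2) + 5*exp(1)/3) = 2.
So G(u) = (-6*exp(u)*log(4*u**2 + 1/2) + 6*exp(u) + 5)*exp(-u)/3.
Check: d/du[(-6*exp(u)*log(4*u**2 + 1/2) + 6*exp(u) + 5)*exp(-u)/3] = (-40*u**2 - 96*u*exp(u) - 5)/(24*u**2*exp(u) + 3*exp(u)), which equals G'(u).

G(u) = (-6*exp(u)*log(4*u**2 + 1/2) + 6*exp(u) + 5)*exp(-u)/3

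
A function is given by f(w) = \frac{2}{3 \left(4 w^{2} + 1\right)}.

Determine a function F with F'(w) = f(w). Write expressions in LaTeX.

An antiderivative is F(w) = \frac{\operatorname{atan}{\left(2 w \right)}}{3}.

A candidate is checked by its d/dw: the result must match f(w).
Check: d/dw[\frac{\operatorname{atan}{\left(2 w \right)}}{3}] = \frac{2}{12 w^{2} + 3}, which equals f(w).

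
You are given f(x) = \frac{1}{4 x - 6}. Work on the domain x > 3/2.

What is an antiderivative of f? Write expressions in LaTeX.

An antiderivative is F(x) = \frac{\log{\left(2 x - 3 \right)}}{4}.

Whatever form F(x) takes, F'(x) = f(x) is non-negotiable.
Check: d/dx[\frac{\log{\left(2 x - 3 \right)}}{4}] = \frac{1}{4 x - 6} = f(x).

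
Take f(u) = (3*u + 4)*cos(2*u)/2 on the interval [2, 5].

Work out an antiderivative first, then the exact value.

Antiderivative: F(u) = 3*u*sin(2*u)/4 + sin(2*u) + 3*cos(2*u)/8; value = 19*sin(10)/4 + 3*cos(10)/8 - 3*cos(4)/8 - 5*sin(4)/2

A first test for any F(u): its u-derivative must equal f(u) identically.
F(u) = 3*u*sin(2*u)/4 + sin(2*u) + 3*cos(2*u)/8 is an antiderivative of f.
Check: d/du[3*u*sin(2*u)/4 + sin(2*u) + 3*cos(2*u)/8] = 3*u*cos(2*u)/2 + 2*cos(2*u), which equals f(u).
F(5) = 19*sin(10)/4 + 3*cos(10)/8; F(2) = 5*sin(4)/2 + 3*cos(4)/8.
Integral = F(5) - F(2) = 19*sin(10)/4 + 3*cos(10)/8 - 3*cos(4)/8 - 5*sin(4)/2.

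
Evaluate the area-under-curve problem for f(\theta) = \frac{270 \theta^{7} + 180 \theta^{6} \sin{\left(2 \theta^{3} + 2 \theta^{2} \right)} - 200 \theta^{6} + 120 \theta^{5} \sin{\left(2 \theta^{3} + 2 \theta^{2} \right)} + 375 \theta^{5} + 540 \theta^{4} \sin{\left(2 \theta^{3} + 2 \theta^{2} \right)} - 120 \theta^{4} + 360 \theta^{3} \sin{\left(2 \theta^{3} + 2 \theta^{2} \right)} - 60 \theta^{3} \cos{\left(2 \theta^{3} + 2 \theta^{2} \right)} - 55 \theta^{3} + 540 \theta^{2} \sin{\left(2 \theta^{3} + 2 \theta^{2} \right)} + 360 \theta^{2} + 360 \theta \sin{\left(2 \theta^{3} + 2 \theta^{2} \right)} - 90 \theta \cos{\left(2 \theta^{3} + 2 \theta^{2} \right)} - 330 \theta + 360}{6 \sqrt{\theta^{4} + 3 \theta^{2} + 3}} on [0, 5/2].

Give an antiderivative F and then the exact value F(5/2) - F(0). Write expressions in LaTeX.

f has the shape u'v + uv' for u = 5 \sqrt{\theta^{4} + 3 \theta^{2} + 3} and v = \frac{3 \theta^{4}}{2} - \frac{4 \theta^{3}}{3} - \frac{5 \theta^{2}}{2} + 4 \theta - \cos{\left(2 \theta^{3} + 2 \theta^{2} \right)} + \frac{4}{3} — it is the derivative of the product u*v.
F(\theta) = \frac{5 \sqrt{\theta^{4} + 3 \theta^{2} + 3} \left(9 \theta^{4} - 8 \theta^{3} - 15 \theta^{2} + 24 \theta - 6 \cos{\left(2 \theta^{3} + 2 \theta^{2} \right)} + 8\right)}{6} is an antiderivative of f.
Check: d/d\theta[\frac{5 \sqrt{\theta^{4} + 3 \theta^{2} + 3} \left(9 \theta^{4} - 8 \theta^{3} - 15 \theta^{2} + 24 \theta - 6 \cos{\left(2 \theta^{3} + 2 \theta^{2} \right)} + 8\right)}{6}] = \frac{270 \theta^{7} + 180 \theta^{6} \sin{\left(2 \theta^{3} + 2 \theta^{2} \right)} - 200 \theta^{6} + 120 \theta^{5} \sin{\left(2 \theta^{3} + 2 \theta^{2} \right)} + 375 \theta^{5} + 540 \theta^{4} \sin{\left(2 \theta^{3} + 2 \theta^{2} \right)} - 120 \theta^{4} + 360 \theta^{3} \sin{\left(2 \theta^{3} + 2 \theta^{2} \right)} - 60 \theta^{3} \cos{\left(2 \theta^{3} + 2 \theta^{2} \right)} - 55 \theta^{3} + 540 \theta^{2} \sin{\left(2 \theta^{3} + 2 \theta^{2} \right)} + 360 \theta^{2} + 360 \theta \sin{\left(2 \theta^{3} + 2 \theta^{2} \right)} - 90 \theta \cos{\left(2 \theta^{3} + 2 \theta^{2} \right)} - 330 \theta + 360}{6 \sqrt{\theta^{4} + 3 \theta^{2} + 3}} = f(\theta).
F(5/2) = - \frac{5 \sqrt{973} \cos{\left(\frac{175}{4} \right)}}{4} + \frac{5355 \sqrt{973}}{128}; F(0) = \frac{5 \sqrt{3}}{3}.
Integral = F(5/2) - F(0) = - \frac{5 \sqrt{973} \cos{\left(\frac{175}{4} \right)}}{4} - \frac{5 \sqrt{3}}{3} + \frac{5355 \sqrt{973}}{128}.

Antiderivative: F(\theta) = \frac{5 \sqrt{\theta^{4} + 3 \theta^{2} + 3} \left(9 \theta^{4} - 8 \theta^{3} - 15 \theta^{2} + 24 \theta - 6 \cos{\left(2 \theta^{3} + 2 \theta^{2} \right)} + 8\right)}{6}; value = - \frac{5 \sqrt{973} \cos{\left(\frac{175}{4} \right)}}{4} - \frac{5 \sqrt{3}}{3} + \frac{5355 \sqrt{973}}{128}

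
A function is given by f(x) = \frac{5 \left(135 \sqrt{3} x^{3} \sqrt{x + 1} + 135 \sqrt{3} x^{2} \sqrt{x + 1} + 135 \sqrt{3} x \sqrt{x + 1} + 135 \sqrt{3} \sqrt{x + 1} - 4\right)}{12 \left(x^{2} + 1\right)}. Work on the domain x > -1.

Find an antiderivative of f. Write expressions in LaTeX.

An antiderivative is F(x) = \frac{45 x^{2} \sqrt{3 x + 3}}{2} + 45 x \sqrt{3 x + 3} + \frac{45 \sqrt{3 x + 3}}{2} - \frac{5 \operatorname{atan}{\left(x \right)}}{3}.

Recover f(x) by differentiating a candidate F(x); any mismatch rules it out.
Check: d/dx[\frac{45 x^{2} \sqrt{3 x + 3}}{2} + 45 x \sqrt{3 x + 3} + \frac{45 \sqrt{3 x + 3}}{2} - \frac{5 \operatorname{atan}{\left(x \right)}}{3}] = \frac{675 \sqrt{3} x^{4} + 1350 \sqrt{3} x^{3} + 1350 \sqrt{3} x^{2} + 1350 \sqrt{3} x - 20 \sqrt{x + 1} + 675 \sqrt{3}}{12 x^{2} \sqrt{x + 1} + 12 \sqrt{x + 1}}, which equals f(x).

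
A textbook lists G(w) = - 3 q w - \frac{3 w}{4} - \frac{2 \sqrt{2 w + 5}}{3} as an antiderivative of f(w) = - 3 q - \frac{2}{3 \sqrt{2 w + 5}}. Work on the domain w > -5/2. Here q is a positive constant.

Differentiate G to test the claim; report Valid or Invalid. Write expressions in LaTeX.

Invalid: d/dw[G] - f = - \frac{3}{4}, which is not 0.

d/dw[G] = \frac{- 36 q \sqrt{2 w + 5} - 9 \sqrt{2 w + 5} - 8}{12 \sqrt{2 w + 5}}
d/dw[G] - f(w) = - \frac{3}{4} != 0.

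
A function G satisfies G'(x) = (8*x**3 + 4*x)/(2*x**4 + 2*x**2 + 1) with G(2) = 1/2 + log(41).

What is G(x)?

The substitution u = 2*x**4 + 2*x**2 + 1 works: G'(x) is exactly (dG/du)*(du/dx) for that inner function.
A general antiderivative is log(2*x**4 + 2*x**2 + 1) + C.
The condition gives C = 1/2 + log(41) - (log(41)) = 1/2.
So G(x) = log(2*x**4 + 2*x**2 + 1) + 1/2.
Check: d/dx[log(2*x**4 + 2*x**2 + 1) + 1/2] = (8*x**3 + 4*x)/(2*x**4 + 2*x**2 + 1) = G'(x).

G(x) = log(2*x**4 + 2*x**2 + 1) + 1/2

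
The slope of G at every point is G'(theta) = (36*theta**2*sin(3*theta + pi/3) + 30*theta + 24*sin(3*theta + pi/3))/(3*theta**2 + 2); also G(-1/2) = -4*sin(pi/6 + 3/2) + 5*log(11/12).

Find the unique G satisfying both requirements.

G(theta) = 5*log(theta**2 + 2/3) - 4*cos(3*theta + pi/3)

Any candidate G(theta) must reproduce the stated G'(theta) exactly.
A general antiderivative is 5*log(theta**2 + 2/3) - 4*cos(3*theta + pi/3) + C.
The condition gives C = -4*sin(pi/6 + 3/2) + 5*log(11/12) - (-4*sin(pi/6 + 3/2) + 5*log(11/12)) = 0.
So G(theta) = 5*log(theta**2 + 2/3) - 4*cos(3*theta + pi/3).
Check: d/dtheta[5*log(theta**2 + 2/3) - 4*cos(3*theta + pi/3)] = (36*theta**2*sin(3*theta + pi/3) + 30*theta + 24*sin(3*theta + pi/3))/(3*theta**2 + 2) = G'(theta).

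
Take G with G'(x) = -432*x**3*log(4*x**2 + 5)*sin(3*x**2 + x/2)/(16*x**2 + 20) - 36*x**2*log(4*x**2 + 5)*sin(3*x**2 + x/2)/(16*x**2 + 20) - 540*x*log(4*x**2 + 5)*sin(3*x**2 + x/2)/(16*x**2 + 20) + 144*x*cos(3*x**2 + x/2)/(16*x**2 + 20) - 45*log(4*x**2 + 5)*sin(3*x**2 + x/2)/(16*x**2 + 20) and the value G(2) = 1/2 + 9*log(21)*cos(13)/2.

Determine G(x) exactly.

G(x) = 9*log(4*x**2 + 5)*cos(3*x**2 + x/2)/2 + 1/2

G'(x) has the shape u'v + uv' for u = 9*cos(3*x**2 + x/2)/2 and v = log(4*x**2 + 5) — it is the derivative of the product u*v.
A general antiderivative is 9*log(4*x**2 + 5)*cos(3*x**2 + x/2)/2 + C.
The condition gives C = 1/2 + 9*log(21)*cos(13)/2 - (9*log(21)*cos(13)/2) = 1/2.
So G(x) = 9*log(4*x**2 + 5)*cos(3*x**2 + x/2)/2 + 1/2.
Check: d/dx[9*log(4*x**2 + 5)*cos(3*x**2 + x/2)/2 + 1/2] = (-432*x**3*log(4*x**2 + 5)*sin(3*x**2 + x/2) - 36*x**2*log(4*x**2 + 5)*sin(3*x**2 + x/2) - 540*x*log(4*x**2 + 5)*sin(3*x**2 + x/2) + 144*x*cos(3*x**2 + x/2) - 45*log(4*x**2 + 5)*sin(3*x**2 + x/2))/(16*x**2 + 20), which equals G'(x).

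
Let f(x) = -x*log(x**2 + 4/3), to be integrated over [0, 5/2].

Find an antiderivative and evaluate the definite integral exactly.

Antiderivative: F(x) = -x**2*log(x**2 + 4/3)/2 + x**2/2 - 2*log(3*x**2 + 4)/3; value = -25*log(91/12)/8 - 2*log(91/4)/3 + 2*log(4)/3 + 25/8

Any candidate F(x) must reproduce f(x) exactly when differentiated.
F(x) = -x**2*log(x**2 + 4/3)/2 + x**2/2 - 2*log(3*x**2 + 4)/3 is an antiderivative of f.
Check: d/dx[-x**2*log(x**2 + 4/3)/2 + x**2/2 - 2*log(3*x**2 + 4)/3] = -x*log(x**2 + 4/3) = f(x).
F(5/2) = -25*log(91/12)/8 - 2*log(91/4)/3 + 25/8; F(0) = -2*log(4)/3.
Integral = F(5/2) - F(0) = -25*log(91/12)/8 - 2*log(91/4)/3 + 2*log(4)/3 + 25/8.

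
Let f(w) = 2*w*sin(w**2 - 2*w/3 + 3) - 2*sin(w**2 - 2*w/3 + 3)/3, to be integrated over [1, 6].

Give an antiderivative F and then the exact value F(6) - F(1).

f matches the chain-rule pattern g'(h)*h' with inner function h(w) = w**2 - 2*w/3 + 3; substituting u = h(w) collapses the integral.
F(w) = -cos(w**2 - 2*w/3 + 3) is an antiderivative of f.
Check: d/dw[-cos(w**2 - 2*w/3 + 3)] = 2*w*sin(w**2 - 2*w/3 + 3) - 2*sin(w**2 - 2*w/3 + 3)/3 = f(w).
F(6) = -cos(35); F(1) = -cos(10/3).
Integral = F(6) - F(1) = cos(10/3) - cos(35).

Antiderivative: F(w) = -cos(w**2 - 2*w/3 + 3); value = cos(10/3) - cos(35)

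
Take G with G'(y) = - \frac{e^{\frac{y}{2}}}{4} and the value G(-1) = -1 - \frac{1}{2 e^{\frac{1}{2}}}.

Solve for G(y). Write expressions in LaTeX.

G(y) = - \frac{e^{\frac{y}{2}}}{2} - 1

Check a candidate G(y) by differentiating: d/dy[G] must match the given G'(y).
A general antiderivative is - \frac{e^{\frac{y}{2}}}{2} + C.
The condition gives C = -1 - \frac{1}{2 e^{\frac{1}{2}}} - (- \frac{1}{2 e^{\frac{1}{2}}}) = -1.
So G(y) = - \frac{e^{\frac{y}{2}}}{2} - 1.
Check: d/dy[- \frac{e^{\frac{y}{2}}}{2} - 1] = - \frac{e^{\frac{y}{2}}}{4} = G'(y).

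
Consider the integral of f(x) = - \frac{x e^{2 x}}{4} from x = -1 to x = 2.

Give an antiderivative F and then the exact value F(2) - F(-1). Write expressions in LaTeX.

Antiderivative: F(x) = - \frac{x e^{2 x}}{8} + \frac{e^{2 x}}{16}; value = - \frac{3 e^{4}}{16} - \frac{3}{16 e^{2}}

Recognize the product-rule pattern: f = u'v + uv' with u = \frac{1}{16} - \frac{x}{8}, v = e^{2 x}, so integration by parts undoes it.
F(x) = - \frac{x e^{2 x}}{8} + \frac{e^{2 x}}{16} is an antiderivative of f.
Check: d/dx[- \frac{x e^{2 x}}{8} + \frac{e^{2 x}}{16}] = - \frac{x e^{2 x}}{4} = f(x).
F(2) = - \frac{3 e^{4}}{16}; F(-1) = \frac{3}{16 e^{2}}.
Integral = F(2) - F(-1) = - \frac{3 e^{4}}{16} - \frac{3}{16 e^{2}}.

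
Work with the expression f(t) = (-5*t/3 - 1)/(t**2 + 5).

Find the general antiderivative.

Recover f(t) by differentiating a candidate F(t); any mismatch rules it out.
Check: d/dt[(-25*log(t**2 + 5) - 6*sqrt(5)*atan(sqrt(5)*t/5))/30] = (-5*t - 3)/(3*t**2 + 15), which equals f(t).

F(t) = (-25*log(t**2 + 5) - 6*sqrt(5)*atan(sqrt(5)*t/5))/30 + C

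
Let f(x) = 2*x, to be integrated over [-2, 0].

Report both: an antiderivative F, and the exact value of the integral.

Antiderivative: F(x) = x**2; value = -4

Check any antiderivative F(x) by computing F'(x) and comparing it with f(x).
F(x) = x**2 is an antiderivative of f.
Check: d/dx[x**2] = 2*x = f(x).
F(0) = 0; F(-2) = 4.
Integral = F(0) - F(-2) = -4.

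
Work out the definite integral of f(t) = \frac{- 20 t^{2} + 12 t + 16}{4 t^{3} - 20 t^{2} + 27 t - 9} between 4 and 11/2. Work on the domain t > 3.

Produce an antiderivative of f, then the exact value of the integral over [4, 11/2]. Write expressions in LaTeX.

Factor the denominator (\left(t - 3\right) \left(2 t - 3\right) \left(2 t - 1\right)) and decompose: f = \frac{17}{5 \left(2 t - 1\right)} + \frac{11}{3 \left(2 t - 3\right)} - \frac{128}{15 \left(t - 3\right)}; each piece integrates to a log, atan, or power term.
F(t) = - \frac{128 \log{\left(t - 3 \right)}}{15} + \frac{11 \log{\left(t - \frac{3}{2} \right)}}{6} + \frac{17 \log{\left(t - \frac{1}{2} \right)}}{10} is an antiderivative of f.
Check: d/dt[- \frac{128 \log{\left(t - 3 \right)}}{15} + \frac{11 \log{\left(t - \frac{3}{2} \right)}}{6} + \frac{17 \log{\left(t - \frac{1}{2} \right)}}{10}] = \frac{- 20 t^{2} + 12 t + 16}{4 t^{3} - 20 t^{2} + 27 t - 9} = f(t).
F(11/2) = - \frac{128 \log{\left(\frac{5}{2} \right)}}{15} + \frac{11 \log{\left(4 \right)}}{6} + \frac{17 \log{\left(5 \right)}}{10}; F(4) = \frac{11 \log{\left(\frac{5}{2} \right)}}{6} + \frac{17 \log{\left(\frac{7}{2} \right)}}{10}.
Integral = F(11/2) - F(4) = - \frac{311 \log{\left(\frac{5}{2} \right)}}{30} - \frac{17 \log{\left(\frac{7}{2} \right)}}{10} + \frac{11 \log{\left(4 \right)}}{6} + \frac{17 \log{\left(5 \right)}}{10}.

Antiderivative: F(t) = - \frac{128 \log{\left(t - 3 \right)}}{15} + \frac{11 \log{\left(t - \frac{3}{2} \right)}}{6} + \frac{17 \log{\left(t - \frac{1}{2} \right)}}{10}; value = - \frac{311 \log{\left(\frac{5}{2} \right)}}{30} - \frac{17 \log{\left(\frac{7}{2} \right)}}{10} + \frac{11 \log{\left(4 \right)}}{6} + \frac{17 \log{\left(5 \right)}}{10}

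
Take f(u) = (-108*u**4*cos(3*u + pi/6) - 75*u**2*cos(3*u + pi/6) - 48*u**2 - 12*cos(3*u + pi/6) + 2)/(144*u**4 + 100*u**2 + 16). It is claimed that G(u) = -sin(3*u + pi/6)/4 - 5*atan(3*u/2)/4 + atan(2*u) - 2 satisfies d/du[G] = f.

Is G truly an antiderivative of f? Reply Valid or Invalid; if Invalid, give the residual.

Valid - differentiating G returns exactly f.

d/du[G] = (-108*u**4*cos(3*u + pi/6) - 75*u**2*cos(3*u + pi/6) - 48*u**2 - 12*cos(3*u + pi/6) + 2)/(144*u**4 + 100*u**2 + 16)
This equals f(u) exactly, so the claim holds.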